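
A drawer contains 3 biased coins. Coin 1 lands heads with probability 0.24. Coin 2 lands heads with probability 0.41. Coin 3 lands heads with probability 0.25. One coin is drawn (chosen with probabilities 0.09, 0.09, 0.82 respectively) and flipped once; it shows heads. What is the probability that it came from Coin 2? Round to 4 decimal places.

P(heads|C1) = 0.24; P(heads|C2) = 0.41; P(heads|C3) = 0.25.
Prior × likelihood for each source: 0.09·0.24=0.02160, 0.09·0.41=0.03690, 0.82·0.25=0.2050. Summing gives P(heads) = 0.26350.
P(Coin 2 | heads) = 0.03690 / 0.26350 = 0.1400.

Posterior probability ≈ 0.1400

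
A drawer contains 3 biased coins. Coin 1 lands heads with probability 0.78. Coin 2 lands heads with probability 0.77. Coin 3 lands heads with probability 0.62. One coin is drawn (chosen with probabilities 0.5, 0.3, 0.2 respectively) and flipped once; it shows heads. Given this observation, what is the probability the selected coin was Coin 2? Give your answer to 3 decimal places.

Tabulate prior·likelihood by source: [1] prior 0.5, lik 0.78, product 0.3900; [2] prior 0.3, lik 0.77, product 0.2310; [3] prior 0.2, lik 0.62, product 0.1240.
Normalizing constant = 0.74500; the posterior for Coin 2 is its product over the sum, 0.2310/0.74500 = 0.310.

Posterior probability ≈ 0.310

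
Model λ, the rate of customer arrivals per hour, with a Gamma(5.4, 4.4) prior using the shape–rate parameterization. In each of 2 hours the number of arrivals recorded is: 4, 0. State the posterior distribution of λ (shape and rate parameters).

Posterior: Gamma(shape=9.4, rate=6.4)

The Poisson likelihood adds the total count to the shape and the number of exposure periods to the rate. Here ∑xᵢ = 4 and n = 2, so shape 5.4→9.4 and rate 4.4→6.4.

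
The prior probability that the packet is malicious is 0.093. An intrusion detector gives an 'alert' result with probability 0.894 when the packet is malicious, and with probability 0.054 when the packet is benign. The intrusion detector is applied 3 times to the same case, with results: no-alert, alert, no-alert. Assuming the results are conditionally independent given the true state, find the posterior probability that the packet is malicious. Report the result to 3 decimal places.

Let H be the event that the packet is malicious; start with P(H) = 0.093. P('alert'|H) = 0.894, P('alert'|¬H) = 0.054.
Update on result 1 ('no-alert'): P(H) ← 0.106·0.0930 / (0.106·0.0930 + 0.946·0.9070) = 0.0098580/0.86788 = 0.0114.
Update on result 2 ('alert'): P(H) ← 0.894·0.0114 / (0.894·0.0114 + 0.054·0.9886) = 0.010155/0.063541 = 0.1598.
Update on result 3 ('no-alert'): P(H) ← 0.106·0.1598 / (0.106·0.1598 + 0.946·0.8402) = 0.016940/0.81176 = 0.0209.

Posterior P(H) ≈ 0.021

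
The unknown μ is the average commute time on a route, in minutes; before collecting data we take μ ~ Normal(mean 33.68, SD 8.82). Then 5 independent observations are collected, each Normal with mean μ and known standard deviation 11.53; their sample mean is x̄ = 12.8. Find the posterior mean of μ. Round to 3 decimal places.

Posterior mean ≈ 18.119

Prior precision 1/τ₀² = 1/8.82² = 0.0128547; data precision n/σ² = 5/11.53² = 0.0376107.
Posterior precision = 0.0128547 + 0.0376107 = 0.0504654.
Posterior mean = (0.0128547·33.68 + 0.0376107·12.8) / 0.0504654 = 18.119.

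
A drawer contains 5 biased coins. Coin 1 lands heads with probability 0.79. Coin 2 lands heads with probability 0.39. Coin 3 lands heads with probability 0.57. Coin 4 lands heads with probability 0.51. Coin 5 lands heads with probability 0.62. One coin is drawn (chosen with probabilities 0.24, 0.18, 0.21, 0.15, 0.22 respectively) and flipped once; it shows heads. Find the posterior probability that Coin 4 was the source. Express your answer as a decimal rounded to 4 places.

Posterior probability ≈ 0.1291

Tabulate prior·likelihood by source: [1] prior 0.24, lik 0.79, product 0.1896; [2] prior 0.18, lik 0.39, product 0.07020; [3] prior 0.21, lik 0.57, product 0.1197; [4] prior 0.15, lik 0.51, product 0.07650; [5] prior 0.22, lik 0.62, product 0.1364.
Normalizing constant = 0.59240; the posterior for Coin 4 is its product over the sum, 0.07650/0.59240 = 0.1291.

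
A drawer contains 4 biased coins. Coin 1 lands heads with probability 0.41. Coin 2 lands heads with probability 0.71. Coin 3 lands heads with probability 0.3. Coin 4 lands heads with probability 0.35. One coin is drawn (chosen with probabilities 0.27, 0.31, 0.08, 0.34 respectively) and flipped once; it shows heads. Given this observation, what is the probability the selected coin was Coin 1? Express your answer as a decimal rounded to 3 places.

Posterior probability ≈ 0.234

Tabulate prior·likelihood by source: [1] prior 0.27, lik 0.41, product 0.1107; [2] prior 0.31, lik 0.71, product 0.2201; [3] prior 0.08, lik 0.3, product 0.02400; [4] prior 0.34, lik 0.35, product 0.1190.
Normalizing constant = 0.47380; the posterior for Coin 1 is its product over the sum, 0.1107/0.47380 = 0.234.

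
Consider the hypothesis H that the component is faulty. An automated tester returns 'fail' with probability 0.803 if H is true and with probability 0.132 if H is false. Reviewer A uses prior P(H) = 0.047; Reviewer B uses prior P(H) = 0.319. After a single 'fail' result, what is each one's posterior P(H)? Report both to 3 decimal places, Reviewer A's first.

Reviewer A: 0.231; Reviewer B: 0.740

The likelihood ratio for a 'fail' result is 0.803/0.132 = 6.0833.
Reviewer A: prior odds 0.047/0.953 = 0.049318; posterior odds 0.30002; posterior probability 0.231.
Reviewer B: prior odds 0.319/0.681 = 0.46843; posterior odds 2.8496; posterior probability 0.740.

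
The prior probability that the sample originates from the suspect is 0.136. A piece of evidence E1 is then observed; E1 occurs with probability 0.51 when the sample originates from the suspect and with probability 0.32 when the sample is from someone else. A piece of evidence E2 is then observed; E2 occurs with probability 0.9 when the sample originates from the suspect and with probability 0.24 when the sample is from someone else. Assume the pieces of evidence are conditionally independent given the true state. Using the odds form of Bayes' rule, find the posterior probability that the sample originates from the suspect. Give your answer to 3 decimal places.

Posterior probability ≈ 0.485

Prior odds = 0.136/(1−0.136) = 0.15741. In log-odds, ln(0.15741) = -1.8489.
Add log likelihood ratios: ln(1.5938) + ln(3.7500) = 1.7878.
Posterior log-odds = -0.061072, so posterior odds = exp(-0.061072) = 0.94076. Converting, P(H|E) = 0.94076/1.9408 = 0.485.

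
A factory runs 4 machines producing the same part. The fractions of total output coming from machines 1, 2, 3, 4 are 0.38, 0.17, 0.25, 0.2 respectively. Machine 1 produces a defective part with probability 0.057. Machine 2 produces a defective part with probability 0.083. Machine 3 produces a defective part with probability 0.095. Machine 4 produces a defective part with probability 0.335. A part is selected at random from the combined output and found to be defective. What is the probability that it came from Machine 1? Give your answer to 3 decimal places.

Tabulate prior·likelihood by source: [1] prior 0.38, lik 0.057, product 0.02166; [2] prior 0.17, lik 0.083, product 0.01411; [3] prior 0.25, lik 0.095, product 0.02375; [4] prior 0.2, lik 0.335, product 0.06700.
Normalizing constant = 0.12652; the posterior for Machine 1 is its product over the sum, 0.02166/0.12652 = 0.171.

Posterior probability ≈ 0.171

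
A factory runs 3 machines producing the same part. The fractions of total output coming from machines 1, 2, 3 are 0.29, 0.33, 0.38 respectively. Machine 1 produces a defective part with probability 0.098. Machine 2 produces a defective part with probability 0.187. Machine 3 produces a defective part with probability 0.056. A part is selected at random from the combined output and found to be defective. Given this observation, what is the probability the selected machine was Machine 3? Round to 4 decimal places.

Posterior probability ≈ 0.1910

Tabulate prior·likelihood by source: [1] prior 0.29, lik 0.098, product 0.02842; [2] prior 0.33, lik 0.187, product 0.06171; [3] prior 0.38, lik 0.056, product 0.02128.
Normalizing constant = 0.11141; the posterior for Machine 3 is its product over the sum, 0.02128/0.11141 = 0.1910.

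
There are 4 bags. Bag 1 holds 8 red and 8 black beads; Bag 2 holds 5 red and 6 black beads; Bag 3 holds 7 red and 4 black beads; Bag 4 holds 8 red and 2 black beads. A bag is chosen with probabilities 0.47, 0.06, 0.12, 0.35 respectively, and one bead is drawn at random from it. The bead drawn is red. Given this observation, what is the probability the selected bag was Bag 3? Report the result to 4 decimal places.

P(red|Bag 1) = 0.5; P(red|Bag 2) = 0.4545; P(red|Bag 3) = 0.6364; P(red|Bag 4) = 0.8.
Prior × likelihood for each source: 0.47·0.5=0.2350, 0.06·0.4545=0.02727, 0.12·0.6364=0.07636, 0.35·0.8=0.2800. Summing gives P(red) = 0.61864.
P(Bag 3 | red) = 0.07636 / 0.61864 = 0.1234.

Posterior probability ≈ 0.1234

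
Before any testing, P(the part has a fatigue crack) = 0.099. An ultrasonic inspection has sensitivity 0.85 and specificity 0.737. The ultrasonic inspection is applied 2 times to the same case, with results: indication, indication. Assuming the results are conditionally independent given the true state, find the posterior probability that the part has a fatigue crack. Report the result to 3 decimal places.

With H the event that the part has a fatigue crack, the joint likelihood of the observed sequence is P(data|H) = 0.85·0.85 = 0.72250 and P(data|¬H) = 0.263·0.263 = 0.069169.
Bayes: P(H|data) = 0.099·0.72250 / (0.099·0.72250 + 0.901·0.069169) = 0.071527/0.13385 = 0.5344.

Posterior P(H) ≈ 0.534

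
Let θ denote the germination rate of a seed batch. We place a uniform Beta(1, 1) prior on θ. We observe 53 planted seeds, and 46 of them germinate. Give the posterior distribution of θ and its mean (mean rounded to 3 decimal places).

Posterior: Beta(47, 8); mean ≈ 0.855

The binomial likelihood is conjugate to the Beta prior: with 46 successes and 7 failures, the posterior is Beta(1+46, 1+7) = Beta(47, 8).
Posterior mean = α/(α+β) = 47/55 = 0.855.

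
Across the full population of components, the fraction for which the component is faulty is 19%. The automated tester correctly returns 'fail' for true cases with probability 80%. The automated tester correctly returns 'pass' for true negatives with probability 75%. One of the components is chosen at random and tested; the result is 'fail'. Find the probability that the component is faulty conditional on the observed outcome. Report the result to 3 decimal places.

P(H | E) ≈ 0.429

Write H for 'the component is faulty'. Prior odds H:¬H = 0.19/0.81 = 0.23457. For the 'fail' outcome, the likelihood ratio is 0.8/0.25 = 3.2000.
Posterior odds = 0.23457 × 3.2000 = 0.75062, so P(H|E) = 0.75062/(1+0.75062) = 0.429.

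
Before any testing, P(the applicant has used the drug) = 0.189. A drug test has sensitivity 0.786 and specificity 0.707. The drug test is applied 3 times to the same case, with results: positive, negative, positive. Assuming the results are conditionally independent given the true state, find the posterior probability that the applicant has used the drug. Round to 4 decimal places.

Let H be the event that the applicant has used the drug; start with P(H) = 0.189. P('positive'|H) = 0.786, P('positive'|¬H) = 0.293.
Update on result 1 ('positive'): P(H) ← 0.786·0.1890 / (0.786·0.1890 + 0.293·0.8110) = 0.14855/0.38618 = 0.3847.
Update on result 2 ('negative'): P(H) ← 0.214·0.3847 / (0.214·0.3847 + 0.707·0.6153) = 0.082321/0.51735 = 0.1591.
Update on result 3 ('positive'): P(H) ← 0.786·0.1591 / (0.786·0.1591 + 0.293·0.8409) = 0.12507/0.37145 = 0.3367.

Posterior P(H) ≈ 0.3367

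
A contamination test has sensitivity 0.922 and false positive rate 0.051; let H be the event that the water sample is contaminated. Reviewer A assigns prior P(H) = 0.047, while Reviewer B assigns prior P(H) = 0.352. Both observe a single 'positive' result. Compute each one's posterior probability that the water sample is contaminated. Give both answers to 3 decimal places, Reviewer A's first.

Reviewer A: 0.471; Reviewer B: 0.908

The likelihood ratio for a 'positive' result is 0.922/0.051 = 18.078.
Reviewer A: prior odds 0.047/0.953 = 0.049318; posterior odds 0.89159; posterior probability 0.471.
Reviewer B: prior odds 0.352/0.648 = 0.54321; posterior odds 9.8204; posterior probability 0.908.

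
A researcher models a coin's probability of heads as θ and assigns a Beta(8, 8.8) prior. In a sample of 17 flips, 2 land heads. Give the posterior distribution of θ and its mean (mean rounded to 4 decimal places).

Posterior: Beta(10, 23.8); mean ≈ 0.2959

The binomial likelihood is conjugate to the Beta prior: with 2 successes and 15 failures, the posterior is Beta(8+2, 8.8+15) = Beta(10, 23.8).
Posterior mean = α/(α+β) = 10/33.8 = 0.2959.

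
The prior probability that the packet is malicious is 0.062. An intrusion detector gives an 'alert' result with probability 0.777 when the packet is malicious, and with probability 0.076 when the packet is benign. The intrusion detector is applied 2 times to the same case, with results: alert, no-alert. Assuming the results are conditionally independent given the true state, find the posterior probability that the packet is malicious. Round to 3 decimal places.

With H the event that the packet is malicious, the joint likelihood of the observed sequence is P(data|H) = 0.777·0.223 = 0.17327 and P(data|¬H) = 0.076·0.924 = 0.070224.
Bayes: P(H|data) = 0.062·0.17327 / (0.062·0.17327 + 0.938·0.070224) = 0.010743/0.076613 = 0.1402.

Posterior P(H) ≈ 0.140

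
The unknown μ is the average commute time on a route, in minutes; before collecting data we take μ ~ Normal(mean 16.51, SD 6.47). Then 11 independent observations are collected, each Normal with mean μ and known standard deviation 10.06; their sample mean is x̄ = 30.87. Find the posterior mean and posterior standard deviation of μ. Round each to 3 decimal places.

Posterior mean ≈ 28.283; posterior SD ≈ 2.746

With known σ, the Normal prior is conjugate. Weight on the data is w = (n/σ²)/(n/σ² + 1/τ₀²) = 0.108692/(0.108692+0.0238886) = 0.81982.
Posterior mean = w·x̄ + (1−w)·μ₀ = 0.81982·30.87 + 0.18018·16.51 = 28.283. Posterior variance = 1/(0.108692+0.0238886) = 7.54259, so SD = 2.746.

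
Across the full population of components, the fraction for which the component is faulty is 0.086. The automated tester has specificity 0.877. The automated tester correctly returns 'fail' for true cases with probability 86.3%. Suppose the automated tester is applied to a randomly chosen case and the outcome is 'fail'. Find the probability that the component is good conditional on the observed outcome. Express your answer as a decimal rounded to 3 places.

P(¬H | E) ≈ 0.602

Let H be the event that the component is faulty. P(H) = 0.086, so P(¬H) = 0.914. With E the 'fail' result, P(E|H) = 0.863 and P(E|¬H) = 0.123.
P(E) = 0.863·0.086 + 0.123·0.914 = 0.074218 + 0.11242 = 0.18664.
By Bayes' theorem, P(H|E) = 0.074218 / 0.18664 = 0.398. Hence P(¬H|E) = 1 − 0.398 = 0.602.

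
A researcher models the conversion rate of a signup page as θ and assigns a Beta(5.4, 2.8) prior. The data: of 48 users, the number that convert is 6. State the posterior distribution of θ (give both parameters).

Observing 6 successes and 42 failures updates Beta(5.4, 2.8) by adding the success and failure counts to the two shape parameters: α = 5.4+6 = 11.4, β = 2.8+42 = 44.8.

Posterior: Beta(11.4, 44.8)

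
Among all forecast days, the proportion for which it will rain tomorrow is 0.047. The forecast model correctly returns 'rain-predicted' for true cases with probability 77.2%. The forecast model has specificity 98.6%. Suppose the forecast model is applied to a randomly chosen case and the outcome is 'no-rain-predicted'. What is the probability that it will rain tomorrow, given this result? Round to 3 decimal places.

P(H | E) ≈ 0.011

Write H for 'it will rain tomorrow'. Prior odds H:¬H = 0.047/0.953 = 0.049318. For the 'no-rain-predicted' outcome, the likelihood ratio is 0.228/0.986 = 0.23124.
Posterior odds = 0.049318 × 0.23124 = 0.011404, so P(H|E) = 0.011404/(1+0.011404) = 0.011.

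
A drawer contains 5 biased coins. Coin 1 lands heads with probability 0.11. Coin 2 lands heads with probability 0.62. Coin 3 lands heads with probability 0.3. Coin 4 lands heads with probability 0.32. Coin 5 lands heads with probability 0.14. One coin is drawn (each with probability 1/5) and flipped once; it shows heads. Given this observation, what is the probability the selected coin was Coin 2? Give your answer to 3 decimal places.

Posterior probability ≈ 0.416

P(heads|C1) = 0.11; P(heads|C2) = 0.62; P(heads|C3) = 0.3; P(heads|C4) = 0.32; P(heads|C5) = 0.14.
Prior × likelihood for each source: 0.2·0.11=0.02200, 0.2·0.62=0.1240, 0.2·0.3=0.06000, 0.2·0.32=0.06400, 0.2·0.14=0.02800. Summing gives P(heads) = 0.29800.
P(Coin 2 | heads) = 0.1240 / 0.29800 = 0.416.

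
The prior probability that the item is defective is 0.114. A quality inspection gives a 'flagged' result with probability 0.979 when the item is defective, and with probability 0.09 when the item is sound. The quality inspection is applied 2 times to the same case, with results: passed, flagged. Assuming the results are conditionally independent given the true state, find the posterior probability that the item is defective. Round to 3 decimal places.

Posterior P(H) ≈ 0.031

Let H be the event that the item is defective; start with P(H) = 0.114. P('flagged'|H) = 0.979, P('flagged'|¬H) = 0.09.
Update on result 1 ('passed'): P(H) ← 0.021·0.1140 / (0.021·0.1140 + 0.91·0.8860) = 0.0023940/0.80865 = 0.0030.
Update on result 2 ('flagged'): P(H) ← 0.979·0.0030 / (0.979·0.0030 + 0.09·0.9970) = 0.0028983/0.092632 = 0.0313.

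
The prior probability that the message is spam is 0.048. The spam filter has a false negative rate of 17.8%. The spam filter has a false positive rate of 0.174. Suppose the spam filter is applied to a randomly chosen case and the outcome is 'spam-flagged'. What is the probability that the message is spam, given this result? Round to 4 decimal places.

Let H be the event that the message is spam. P(H) = 0.048, so P(¬H) = 0.952. With E the 'spam-flagged' result, P(E|H) = 0.822 and P(E|¬H) = 0.174.
P(E) = 0.822·0.048 + 0.174·0.952 = 0.039456 + 0.16565 = 0.20510.
By Bayes' theorem, P(H|E) = 0.039456 / 0.20510 = 0.1924.

P(H | E) ≈ 0.1924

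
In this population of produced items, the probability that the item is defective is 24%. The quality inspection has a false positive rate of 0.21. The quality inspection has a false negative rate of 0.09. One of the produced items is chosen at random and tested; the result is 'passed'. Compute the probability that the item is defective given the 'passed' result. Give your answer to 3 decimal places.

Write H for 'the item is defective'. Prior odds H:¬H = 0.24/0.76 = 0.31579. For the 'passed' outcome, the likelihood ratio is 0.09/0.79 = 0.11392.
Posterior odds = 0.31579 × 0.11392 = 0.035976, so P(H|E) = 0.035976/(1+0.035976) = 0.035.

P(H | E) ≈ 0.035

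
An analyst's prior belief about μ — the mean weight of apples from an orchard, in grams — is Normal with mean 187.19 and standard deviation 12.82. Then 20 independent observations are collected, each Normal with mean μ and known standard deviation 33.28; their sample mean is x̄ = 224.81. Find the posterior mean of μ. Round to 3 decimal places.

With known σ, the Normal prior is conjugate. Weight on the data is w = (n/σ²)/(n/σ² + 1/τ₀²) = 0.0180577/(0.0180577+0.00608449) = 0.74797.
Posterior mean = w·x̄ + (1−w)·μ₀ = 0.74797·224.81 + 0.25203·187.19 = 215.329.

Posterior mean ≈ 215.329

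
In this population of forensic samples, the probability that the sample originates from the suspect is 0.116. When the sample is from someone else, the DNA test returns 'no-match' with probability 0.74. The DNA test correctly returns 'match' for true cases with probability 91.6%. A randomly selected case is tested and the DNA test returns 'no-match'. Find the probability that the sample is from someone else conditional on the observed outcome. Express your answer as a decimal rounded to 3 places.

Write H for 'the sample originates from the suspect'. Prior odds H:¬H = 0.116/0.884 = 0.13122. For the 'no-match' outcome, the likelihood ratio is 0.084/0.74 = 0.11351.
Posterior odds = 0.13122 × 0.11351 = 0.014895, so P(H|E) = 0.014895/(1+0.014895) = 0.015. Then P(¬H|E) = 1 − 0.015 = 0.985.

P(¬H | E) ≈ 0.985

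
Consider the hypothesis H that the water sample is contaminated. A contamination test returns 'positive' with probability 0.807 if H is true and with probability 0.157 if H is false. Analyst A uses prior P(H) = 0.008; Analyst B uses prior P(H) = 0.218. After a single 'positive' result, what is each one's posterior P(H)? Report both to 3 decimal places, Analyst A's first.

P('+'|H) = 0.807, P('+'|¬H) = 0.157.
Analyst A: numerator 0.807·0.008 = 0.0064560; evidence = 0.0064560+0.157·0.992 = 0.16220; posterior = 0.040.
Analyst B: numerator 0.807·0.218 = 0.17593; evidence = 0.17593+0.157·0.782 = 0.29870; posterior = 0.589.

Analyst A: 0.040; Analyst B: 0.589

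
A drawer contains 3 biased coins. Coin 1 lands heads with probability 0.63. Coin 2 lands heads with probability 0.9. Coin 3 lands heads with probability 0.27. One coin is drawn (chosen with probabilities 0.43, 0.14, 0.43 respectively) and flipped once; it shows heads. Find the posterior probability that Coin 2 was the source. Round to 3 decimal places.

Tabulate prior·likelihood by source: [1] prior 0.43, lik 0.63, product 0.2709; [2] prior 0.14, lik 0.9, product 0.1260; [3] prior 0.43, lik 0.27, product 0.1161.
Normalizing constant = 0.51300; the posterior for Coin 2 is its product over the sum, 0.1260/0.51300 = 0.246.

Posterior probability ≈ 0.246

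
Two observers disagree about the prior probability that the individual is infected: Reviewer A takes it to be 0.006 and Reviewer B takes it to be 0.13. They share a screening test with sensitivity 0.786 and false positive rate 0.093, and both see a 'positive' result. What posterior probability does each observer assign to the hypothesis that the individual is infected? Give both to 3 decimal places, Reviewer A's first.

P('+'|H) = 0.786, P('+'|¬H) = 0.093.
Reviewer A: numerator 0.786·0.006 = 0.0047160; evidence = 0.0047160+0.093·0.994 = 0.097158; posterior = 0.049.
Reviewer B: numerator 0.786·0.13 = 0.10218; evidence = 0.10218+0.093·0.87 = 0.18309; posterior = 0.558.

Reviewer A: 0.049; Reviewer B: 0.558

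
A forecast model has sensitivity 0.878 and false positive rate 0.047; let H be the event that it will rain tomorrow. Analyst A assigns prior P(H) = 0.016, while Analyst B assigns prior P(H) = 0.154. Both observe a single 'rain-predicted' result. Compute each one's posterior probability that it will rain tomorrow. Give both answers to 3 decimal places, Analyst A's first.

Analyst A: 0.233; Analyst B: 0.773

The likelihood ratio for a 'rain-predicted' result is 0.878/0.047 = 18.681.
Analyst A: prior odds 0.016/0.984 = 0.016260; posterior odds 0.30375; posterior probability 0.233.
Analyst B: prior odds 0.154/0.846 = 0.18203; posterior odds 3.4005; posterior probability 0.773.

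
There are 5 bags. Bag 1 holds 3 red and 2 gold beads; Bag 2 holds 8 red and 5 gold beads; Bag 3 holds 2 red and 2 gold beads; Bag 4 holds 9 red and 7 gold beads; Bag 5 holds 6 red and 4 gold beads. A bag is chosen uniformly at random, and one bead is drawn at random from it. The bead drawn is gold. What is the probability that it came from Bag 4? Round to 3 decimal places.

Posterior probability ≈ 0.206

P(gold|Bag 1) = 0.4; P(gold|Bag 2) = 0.3846; P(gold|Bag 3) = 0.5; P(gold|Bag 4) = 0.4375; P(gold|Bag 5) = 0.4.
Prior × likelihood for each source: 0.2·0.4=0.08000, 0.2·0.3846=0.07692, 0.2·0.5=0.1000, 0.2·0.4375=0.08750, 0.2·0.4=0.08000. Summing gives P(gold) = 0.42442.
P(Bag 4 | gold) = 0.08750 / 0.42442 = 0.206.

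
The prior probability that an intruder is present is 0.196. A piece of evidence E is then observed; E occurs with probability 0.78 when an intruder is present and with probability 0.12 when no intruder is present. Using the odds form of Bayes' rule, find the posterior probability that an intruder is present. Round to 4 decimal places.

Prior odds = 0.196/(1−0.196) = 0.24378.
Likelihood ratio for E = 0.78/0.12 = 6.5000.
Posterior odds = prior odds × LR = 1.5846.
Posterior probability = odds/(1+odds) = 1.5846/2.5846 = 0.6131.

Posterior probability ≈ 0.6131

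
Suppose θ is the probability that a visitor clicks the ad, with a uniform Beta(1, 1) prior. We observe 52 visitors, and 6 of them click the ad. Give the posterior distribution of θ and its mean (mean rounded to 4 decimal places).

Posterior: Beta(7, 47); mean ≈ 0.1296

Observing 6 successes and 46 failures updates Beta(1, 1) by adding the success and failure counts to the two shape parameters: α = 1+6 = 7, β = 1+46 = 47.
Posterior mean = α/(α+β) = 7/54 = 0.1296.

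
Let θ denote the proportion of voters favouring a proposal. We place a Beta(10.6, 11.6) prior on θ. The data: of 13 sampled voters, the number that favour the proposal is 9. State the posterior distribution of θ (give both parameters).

The binomial likelihood is conjugate to the Beta prior: with 9 successes and 4 failures, the posterior is Beta(10.6+9, 11.6+4) = Beta(19.6, 15.6).

Posterior: Beta(19.6, 15.6)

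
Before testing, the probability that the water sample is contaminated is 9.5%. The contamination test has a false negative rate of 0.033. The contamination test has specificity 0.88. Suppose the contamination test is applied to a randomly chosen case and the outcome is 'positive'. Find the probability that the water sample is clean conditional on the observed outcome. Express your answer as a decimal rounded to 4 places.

Let H be the event that the water sample is contaminated. P(H) = 0.095, so P(¬H) = 0.905. With E the 'positive' result, P(E|H) = 0.967 and P(E|¬H) = 0.12.
P(E) = 0.967·0.095 + 0.12·0.905 = 0.091865 + 0.10860 = 0.20047.
By Bayes' theorem, P(H|E) = 0.091865 / 0.20047 = 0.4583. Hence P(¬H|E) = 1 − 0.4583 = 0.5417.

P(¬H | E) ≈ 0.5417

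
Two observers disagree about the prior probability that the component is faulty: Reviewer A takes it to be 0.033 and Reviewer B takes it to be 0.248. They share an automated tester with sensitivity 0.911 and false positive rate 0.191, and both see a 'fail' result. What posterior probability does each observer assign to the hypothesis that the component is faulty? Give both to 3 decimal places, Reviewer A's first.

The likelihood ratio for a 'fail' result is 0.911/0.191 = 4.7696.
Reviewer A: prior odds 0.033/0.967 = 0.034126; posterior odds 0.16277; posterior probability 0.140.
Reviewer B: prior odds 0.248/0.752 = 0.32979; posterior odds 1.5730; posterior probability 0.611.

Reviewer A: 0.140; Reviewer B: 0.611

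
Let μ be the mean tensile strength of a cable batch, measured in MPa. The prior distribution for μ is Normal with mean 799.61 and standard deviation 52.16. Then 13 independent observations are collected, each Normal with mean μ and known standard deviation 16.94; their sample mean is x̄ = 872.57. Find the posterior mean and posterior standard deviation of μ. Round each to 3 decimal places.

With known σ, the Normal prior is conjugate. Weight on the data is w = (n/σ²)/(n/σ² + 1/τ₀²) = 0.0453019/(0.0453019+0.00036756) = 0.99195.
Posterior mean = w·x̄ + (1−w)·μ₀ = 0.99195·872.57 + 0.0080482·799.61 = 871.983. Posterior variance = 1/(0.0453019+0.00036756) = 21.8965, so SD = 4.679.

Posterior mean ≈ 871.983; posterior SD ≈ 4.679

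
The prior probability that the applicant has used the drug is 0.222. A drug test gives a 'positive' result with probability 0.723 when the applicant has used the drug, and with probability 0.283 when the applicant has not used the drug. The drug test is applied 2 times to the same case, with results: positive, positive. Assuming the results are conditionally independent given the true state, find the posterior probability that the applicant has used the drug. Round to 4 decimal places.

Let H be the event that the applicant has used the drug; start with P(H) = 0.222. P('positive'|H) = 0.723, P('positive'|¬H) = 0.283.
Update on result 1 ('positive'): P(H) ← 0.723·0.2220 / (0.723·0.2220 + 0.283·0.7780) = 0.16051/0.38068 = 0.4216.
Update on result 2 ('positive'): P(H) ← 0.723·0.4216 / (0.723·0.4216 + 0.283·0.5784) = 0.30484/0.46852 = 0.6506.

Posterior P(H) ≈ 0.6506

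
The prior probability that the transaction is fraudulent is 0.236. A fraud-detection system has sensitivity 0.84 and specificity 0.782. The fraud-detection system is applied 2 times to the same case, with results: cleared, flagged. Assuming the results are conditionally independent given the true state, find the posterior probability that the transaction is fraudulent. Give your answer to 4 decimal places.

Let H be the event that the transaction is fraudulent; start with P(H) = 0.236. P('flagged'|H) = 0.84, P('flagged'|¬H) = 0.218.
Update on result 1 ('cleared'): P(H) ← 0.16·0.2360 / (0.16·0.2360 + 0.782·0.7640) = 0.037760/0.63521 = 0.0594.
Update on result 2 ('flagged'): P(H) ← 0.84·0.0594 / (0.84·0.0594 + 0.218·0.9406) = 0.049934/0.25497 = 0.1958.

Posterior P(H) ≈ 0.1958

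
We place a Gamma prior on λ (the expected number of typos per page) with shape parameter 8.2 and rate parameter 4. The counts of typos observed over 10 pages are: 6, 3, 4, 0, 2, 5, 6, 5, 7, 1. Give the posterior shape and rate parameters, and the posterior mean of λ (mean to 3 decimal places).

Posterior: Gamma(shape=47.2, rate=14); mean ≈ 3.371

The Poisson likelihood adds the total count to the shape and the number of exposure periods to the rate. Here ∑xᵢ = 39 and n = 10, so shape 8.2→47.2 and rate 4→14.
E[λ | data] = 47.2/14 = 3.371.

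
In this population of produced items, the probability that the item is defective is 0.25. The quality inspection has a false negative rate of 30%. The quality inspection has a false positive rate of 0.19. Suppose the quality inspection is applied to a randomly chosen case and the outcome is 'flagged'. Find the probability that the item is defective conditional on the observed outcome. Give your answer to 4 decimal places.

P(H | E) ≈ 0.5512

Write H for 'the item is defective'. Prior odds H:¬H = 0.25/0.75 = 0.33333. For the 'flagged' outcome, the likelihood ratio is 0.7/0.19 = 3.6842.
Posterior odds = 0.33333 × 3.6842 = 1.2281, so P(H|E) = 1.2281/(1+1.2281) = 0.5512.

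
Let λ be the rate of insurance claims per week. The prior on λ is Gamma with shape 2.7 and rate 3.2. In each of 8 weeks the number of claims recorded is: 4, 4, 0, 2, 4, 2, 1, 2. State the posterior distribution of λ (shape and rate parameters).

The Poisson likelihood adds the total count to the shape and the number of exposure periods to the rate. Here ∑xᵢ = 19 and n = 8, so shape 2.7→21.7 and rate 3.2→11.2.

Posterior: Gamma(shape=21.7, rate=11.2)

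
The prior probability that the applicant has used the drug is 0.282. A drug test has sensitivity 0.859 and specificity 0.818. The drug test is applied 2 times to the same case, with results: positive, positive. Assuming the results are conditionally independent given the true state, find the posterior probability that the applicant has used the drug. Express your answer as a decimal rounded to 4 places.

Posterior P(H) ≈ 0.8974

With H the event that the applicant has used the drug, the joint likelihood of the observed sequence is P(data|H) = 0.859·0.859 = 0.73788 and P(data|¬H) = 0.182·0.182 = 0.033124.
Bayes: P(H|data) = 0.282·0.73788 / (0.282·0.73788 + 0.718·0.033124) = 0.20808/0.23187 = 0.8974.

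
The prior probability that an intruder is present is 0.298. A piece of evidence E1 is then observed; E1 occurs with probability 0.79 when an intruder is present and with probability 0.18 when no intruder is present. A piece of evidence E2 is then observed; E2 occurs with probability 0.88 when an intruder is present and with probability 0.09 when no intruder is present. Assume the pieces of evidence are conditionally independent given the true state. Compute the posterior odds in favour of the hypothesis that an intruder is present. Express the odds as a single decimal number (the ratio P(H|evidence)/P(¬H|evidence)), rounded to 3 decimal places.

Posterior odds ≈ 18.217

Prior odds = 0.298/(1−0.298) = 0.42450. In log-odds, ln(0.42450) = -0.85684.
Add log likelihood ratios: ln(4.3889) + ln(9.7778) = 3.7592.
Posterior log-odds = 2.9023, so posterior odds = exp(2.9023) = 18.217.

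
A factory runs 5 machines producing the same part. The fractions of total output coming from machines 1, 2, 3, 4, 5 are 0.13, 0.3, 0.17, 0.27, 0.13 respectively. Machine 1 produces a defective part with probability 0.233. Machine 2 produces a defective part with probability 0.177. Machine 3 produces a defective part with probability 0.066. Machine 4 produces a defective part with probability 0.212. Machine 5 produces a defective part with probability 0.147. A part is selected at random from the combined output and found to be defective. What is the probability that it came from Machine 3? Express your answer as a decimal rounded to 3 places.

Posterior probability ≈ 0.066

P(defective|M1) = 0.233; P(defective|M2) = 0.177; P(defective|M3) = 0.066; P(defective|M4) = 0.212; P(defective|M5) = 0.147.
Prior × likelihood for each source: 0.13·0.233=0.03029, 0.3·0.177=0.05310, 0.17·0.066=0.01122, 0.27·0.212=0.05724, 0.13·0.147=0.01911. Summing gives P(defective) = 0.17096.
P(Machine 3 | defective) = 0.01122 / 0.17096 = 0.066.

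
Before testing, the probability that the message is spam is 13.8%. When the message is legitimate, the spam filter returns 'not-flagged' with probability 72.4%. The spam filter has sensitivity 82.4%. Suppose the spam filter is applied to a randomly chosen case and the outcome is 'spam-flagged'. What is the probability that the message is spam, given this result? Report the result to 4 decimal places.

P(H | E) ≈ 0.3234

Let H be the event that the message is spam. P(H) = 0.138, so P(¬H) = 0.862. With E the 'spam-flagged' result, P(E|H) = 0.824 and P(E|¬H) = 0.276.
P(E) = 0.824·0.138 + 0.276·0.862 = 0.11371 + 0.23791 = 0.35162.
By Bayes' theorem, P(H|E) = 0.11371 / 0.35162 = 0.3234.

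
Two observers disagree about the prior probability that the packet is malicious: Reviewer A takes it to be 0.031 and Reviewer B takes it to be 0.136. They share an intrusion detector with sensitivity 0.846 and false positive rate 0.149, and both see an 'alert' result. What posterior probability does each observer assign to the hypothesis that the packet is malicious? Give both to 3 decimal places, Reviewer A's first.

The likelihood ratio for an 'alert' result is 0.846/0.149 = 5.6779.
Reviewer A: prior odds 0.031/0.969 = 0.031992; posterior odds 0.18164; posterior probability 0.154.
Reviewer B: prior odds 0.136/0.864 = 0.15741; posterior odds 0.89374; posterior probability 0.472.

Reviewer A: 0.154; Reviewer B: 0.472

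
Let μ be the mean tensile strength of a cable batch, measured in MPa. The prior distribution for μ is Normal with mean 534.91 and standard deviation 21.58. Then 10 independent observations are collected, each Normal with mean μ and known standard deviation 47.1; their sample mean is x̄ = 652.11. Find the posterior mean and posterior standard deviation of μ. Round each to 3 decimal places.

Posterior mean ≈ 614.294; posterior SD ≈ 12.258

With known σ, the Normal prior is conjugate. Weight on the data is w = (n/σ²)/(n/σ² + 1/τ₀²) = 0.00450773/(0.00450773+0.00214732) = 0.67734.
Posterior mean = w·x̄ + (1−w)·μ₀ = 0.67734·652.11 + 0.32266·534.91 = 614.294. Posterior variance = 1/(0.00450773+0.00214732) = 150.262, so SD = 12.258.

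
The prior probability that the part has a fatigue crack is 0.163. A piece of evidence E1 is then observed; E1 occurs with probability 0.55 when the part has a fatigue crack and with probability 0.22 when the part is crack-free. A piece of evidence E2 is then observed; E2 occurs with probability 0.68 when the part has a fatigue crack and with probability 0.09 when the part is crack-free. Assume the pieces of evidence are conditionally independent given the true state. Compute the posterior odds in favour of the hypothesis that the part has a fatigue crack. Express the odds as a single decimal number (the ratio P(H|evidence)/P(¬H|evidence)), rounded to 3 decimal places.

Prior odds = 0.163/(1−0.163) = 0.19474.
Likelihood ratio for E1 = 0.55/0.22 = 2.5000.
Likelihood ratio for E2 = 0.68/0.09 = 7.5556.
Posterior odds = prior odds × LR₁ × LR₂ = 3.6785.

Posterior odds ≈ 3.678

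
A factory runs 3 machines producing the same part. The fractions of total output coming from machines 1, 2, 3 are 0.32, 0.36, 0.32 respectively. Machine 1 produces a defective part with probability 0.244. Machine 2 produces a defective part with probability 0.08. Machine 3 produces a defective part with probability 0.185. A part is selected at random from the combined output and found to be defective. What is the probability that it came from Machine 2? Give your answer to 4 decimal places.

Tabulate prior·likelihood by source: [1] prior 0.32, lik 0.244, product 0.07808; [2] prior 0.36, lik 0.08, product 0.02880; [3] prior 0.32, lik 0.185, product 0.05920.
Normalizing constant = 0.16608; the posterior for Machine 2 is its product over the sum, 0.02880/0.16608 = 0.1734.

Posterior probability ≈ 0.1734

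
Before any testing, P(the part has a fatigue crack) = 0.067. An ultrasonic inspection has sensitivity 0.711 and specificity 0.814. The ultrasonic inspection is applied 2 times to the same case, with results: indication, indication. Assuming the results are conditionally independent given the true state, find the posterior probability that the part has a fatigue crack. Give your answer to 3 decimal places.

Posterior P(H) ≈ 0.512

With H the event that the part has a fatigue crack, the joint likelihood of the observed sequence is P(data|H) = 0.711·0.711 = 0.50552 and P(data|¬H) = 0.186·0.186 = 0.034596.
Bayes: P(H|data) = 0.067·0.50552 / (0.067·0.50552 + 0.933·0.034596) = 0.033870/0.066148 = 0.5120.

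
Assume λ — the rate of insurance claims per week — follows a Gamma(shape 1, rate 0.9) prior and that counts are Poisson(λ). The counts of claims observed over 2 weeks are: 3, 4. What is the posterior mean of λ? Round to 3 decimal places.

Posterior mean ≈ 2.759

The Poisson likelihood adds the total count to the shape and the number of exposure periods to the rate. Here ∑xᵢ = 7 and n = 2, so shape 1→8 and rate 0.9→2.9.
Posterior mean = shape/rate = 8/2.9 = 2.759.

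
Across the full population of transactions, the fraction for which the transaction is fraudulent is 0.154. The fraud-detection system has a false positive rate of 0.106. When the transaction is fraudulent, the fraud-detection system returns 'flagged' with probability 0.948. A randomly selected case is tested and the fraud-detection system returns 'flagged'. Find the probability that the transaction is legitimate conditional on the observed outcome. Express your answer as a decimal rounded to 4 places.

P(¬H | E) ≈ 0.3805

Let H be the event that the transaction is fraudulent. P(H) = 0.154, so P(¬H) = 0.846. With E the 'flagged' result, P(E|H) = 0.948 and P(E|¬H) = 0.106.
P(E) = 0.948·0.154 + 0.106·0.846 = 0.14599 + 0.089676 = 0.23567.
By Bayes' theorem, P(H|E) = 0.14599 / 0.23567 = 0.6195. Hence P(¬H|E) = 1 − 0.6195 = 0.3805.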